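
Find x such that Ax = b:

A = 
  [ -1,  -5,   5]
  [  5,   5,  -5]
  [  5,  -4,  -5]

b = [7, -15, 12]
x = [-2, -3, -2]

Row reduce the augmented matrix [A|b]:
R2 → R2 + (5)·R1
R3 → R3 + (5)·R1
R3 → R3 - (29/20)·R2
REF = 
  [ -1,  -5,   5,   7]
  [  0, -20,  20,  20]
  [  0,   0,  -9,  18]

Back-substitution:
x₃ = 18 / (-9) = -2
x₂ = (20 - (20)(-2)) / (-20) = -3
x₁ = (7 - (-5)(-3) - (5)(-2)) / (-1) = -2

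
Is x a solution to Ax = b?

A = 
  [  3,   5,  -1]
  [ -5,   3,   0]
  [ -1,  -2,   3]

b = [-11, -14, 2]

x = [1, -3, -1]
Yes

Ax = [-11, -14, 2] = b ✓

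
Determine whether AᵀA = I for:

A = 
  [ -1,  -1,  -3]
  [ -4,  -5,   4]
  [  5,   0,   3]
No

AᵀA = 
  [ 42,  21,   2]
  [ 21,  26, -17]
  [  2, -17,  34]
≠ I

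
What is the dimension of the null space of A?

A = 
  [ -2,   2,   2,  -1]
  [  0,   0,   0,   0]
nullity(A) = 3

Row reduce:
(no row operations needed)
REF = 
  [ -2,   2,   2,  -1]
  [  0,   0,   0,   0]
Pivot columns: 1 → 1 pivot.
rank(A) = 1, so nullity(A) = 4 - 1 = 3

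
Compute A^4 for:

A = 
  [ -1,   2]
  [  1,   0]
A^4 = 
  [ 11, -10]
  [ -5,   6]

A² = A·A:
A²[1,1] = (-1)(-1) + (2)(1) = 3
A²[1,2] = (-1)(2) + (2)(0) = -2
A²[2,1] = (1)(-1) + (0)(1) = -1
A²[2,2] = (1)(2) + (0)(0) = 2
A² = 
  [  3,  -2]
  [ -1,   2]

A^3 = A^2·A:
A^3[1,1] = (3)(-1) + (-2)(1) = -5
A^3[1,2] = (3)(2) + (-2)(0) = 6
A^3[2,1] = (-1)(-1) + (2)(1) = 3
A^3[2,2] = (-1)(2) + (2)(0) = -2
A^3 = 
  [ -5,   6]
  [  3,  -2]

A^4 = A^3·A:
A^4[1,1] = (-5)(-1) + (6)(1) = 11
A^4[1,2] = (-5)(2) + (6)(0) = -10
A^4[2,1] = (3)(-1) + (-2)(1) = -5
A^4[2,2] = (3)(2) + (-2)(0) = 6
A^4 = 
  [ 11, -10]
  [ -5,   6]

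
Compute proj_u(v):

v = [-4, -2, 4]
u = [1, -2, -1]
v·u = (-4)(1) + (-2)(-2) + (4)(-1) = -4
u·u = (1)² + (-2)² + (-1)² = 6
proj_u(v) = (v·u / u·u) × u = (-4/6) × u = (-2/3) × u

proj_u(v) = [-2/3, 4/3, 2/3]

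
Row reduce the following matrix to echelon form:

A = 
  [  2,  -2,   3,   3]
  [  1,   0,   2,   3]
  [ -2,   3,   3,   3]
Row operations:
R2 → R2 - (1/2)·R1
R3 → R3 + (1)·R1
R3 → R3 - (1)·R2

Resulting echelon form:
REF = 
  [   2,   -2,    3,    3]
  [   0,    1,  1/2,  3/2]
  [   0,    0, 11/2,  9/2]

Rank = 3 (number of non-zero pivot rows).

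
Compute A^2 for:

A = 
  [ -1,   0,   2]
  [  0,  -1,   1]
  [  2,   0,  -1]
A² = A·A:
A²[1,1] = (-1)(-1) + (0)(0) + (2)(2) = 5
A²[1,2] = (-1)(0) + (0)(-1) + (2)(0) = 0
A²[1,3] = (-1)(2) + (0)(1) + (2)(-1) = -4
A²[2,1] = (0)(-1) + (-1)(0) + (1)(2) = 2
A²[2,2] = (0)(0) + (-1)(-1) + (1)(0) = 1
A²[2,3] = (0)(2) + (-1)(1) + (1)(-1) = -2
A²[3,1] = (2)(-1) + (0)(0) + (-1)(2) = -4
A²[3,2] = (2)(0) + (0)(-1) + (-1)(0) = 0
A²[3,3] = (2)(2) + (0)(1) + (-1)(-1) = 5
A² = 
  [  5,   0,  -4]
  [  2,   1,  -2]
  [ -4,   0,   5]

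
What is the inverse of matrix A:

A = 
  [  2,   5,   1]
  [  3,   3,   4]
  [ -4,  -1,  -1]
det(A) = (2)·((3)(-1) - (4)(-1)) - (5)·((3)(-1) - (4)(-4)) + (1)·((3)(-1) - (3)(-4))
  = (2)(1) - (5)(13) + (1)(9)
  = -54
det(A) = -54 ≠ 0, so A is invertible.

Cofactors Cᵢⱼ = (-1)ⁱ⁺ʲ·Mᵢⱼ:
C = 
  [  1, -13,   9]
  [  4,   2, -18]
  [ 17,  -5,  -9]

adj(A) = Cᵀ:
adj(A) = 
  [  1,   4,  17]
  [-13,   2,  -5]
  [  9, -18,  -9]

A⁻¹ = (-1/54) · adj(A):
A⁻¹ = 
  [ -1/54,  -2/27, -17/54]
  [ 13/54,  -1/27,   5/54]
  [  -1/6,    1/3,    1/6]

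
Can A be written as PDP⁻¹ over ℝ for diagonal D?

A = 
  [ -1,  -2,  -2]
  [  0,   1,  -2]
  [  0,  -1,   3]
Yes

Characteristic polynomial: det(λI - A) = λ³ - 3λ² - 3λ + 1
Testing integer divisors of the constant term: p(-1) = 0, so (λ + 1) is a factor:
p(λ) = (λ + 1)(λ² - 4λ + 1)
λ² - 4λ + 1 = 0  ⇒  λ = (4 ± √((-4)² - 4·(1)))/2 = (4 ± √(12))/2
  = 2 + √3,  2 - √3
Eigenvalues: -1, 2 + √3, 2 - √3  (≈ -1, 3.732, 0.2679)
The two irrational eigenvalues are distinct (simple), so each has alg. mult. = geom. mult. = 1.
λ=-1: alg. mult. = 1, geom. mult. = 3 - rank(A - (-1)I) = 3 - 2 = 1
Sum of geometric multiplicities equals n, so A has n independent eigenvectors.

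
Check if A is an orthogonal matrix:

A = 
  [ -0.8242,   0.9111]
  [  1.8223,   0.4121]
No

AᵀA = 
  [  4.0001,   0]
  [  0,   0.9999]
≠ I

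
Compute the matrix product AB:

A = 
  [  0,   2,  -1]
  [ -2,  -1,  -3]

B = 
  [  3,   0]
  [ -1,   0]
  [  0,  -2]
A is 2×3 and B is 3×2, so AB is 2×2. Each entry is (row of A)·(column of B):
AB[1,1] = (0)(3) + (2)(-1) + (-1)(0) = -2
AB[1,2] = (0)(0) + (2)(0) + (-1)(-2) = 2
AB[2,1] = (-2)(3) + (-1)(-1) + (-3)(0) = -5
AB[2,2] = (-2)(0) + (-1)(0) + (-3)(-2) = 6

AB = 
  [ -2,   2]
  [ -5,   6]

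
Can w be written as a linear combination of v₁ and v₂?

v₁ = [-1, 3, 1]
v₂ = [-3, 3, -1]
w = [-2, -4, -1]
No

Form the augmented matrix and row-reduce:
[v₁|v₂|w] = 
  [ -1,  -3,  -2]
  [  3,   3,  -4]
  [  1,  -1,  -1]
R2 → R2 + (3)·R1
R3 → R3 + (1)·R1
R3 → R3 - (2/3)·R2
REF = 
  [  -1,   -3,   -2]
  [   0,   -6,  -10]
  [   0,    0, 11/3]

Row 3 reads [0 0 | 11/3], i.e. 0 = 11/3, so the system is inconsistent and w ∉ span{v₁, v₂}.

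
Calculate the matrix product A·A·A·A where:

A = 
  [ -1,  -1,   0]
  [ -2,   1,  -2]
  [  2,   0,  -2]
A² = A·A:
A²[1,1] = (-1)(-1) + (-1)(-2) + (0)(2) = 3
A²[1,2] = (-1)(-1) + (-1)(1) + (0)(0) = 0
A²[1,3] = (-1)(0) + (-1)(-2) + (0)(-2) = 2
A²[2,1] = (-2)(-1) + (1)(-2) + (-2)(2) = -4
A²[2,2] = (-2)(-1) + (1)(1) + (-2)(0) = 3
A²[2,3] = (-2)(0) + (1)(-2) + (-2)(-2) = 2
A²[3,1] = (2)(-1) + (0)(-2) + (-2)(2) = -6
A²[3,2] = (2)(-1) + (0)(1) + (-2)(0) = -2
A²[3,3] = (2)(0) + (0)(-2) + (-2)(-2) = 4
A² = 
  [  3,   0,   2]
  [ -4,   3,   2]
  [ -6,  -2,   4]

A^3 = A^2·A:
A^3[1,1] = (3)(-1) + (0)(-2) + (2)(2) = 1
A^3[1,2] = (3)(-1) + (0)(1) + (2)(0) = -3
A^3[1,3] = (3)(0) + (0)(-2) + (2)(-2) = -4
A^3[2,1] = (-4)(-1) + (3)(-2) + (2)(2) = 2
A^3[2,2] = (-4)(-1) + (3)(1) + (2)(0) = 7
A^3[2,3] = (-4)(0) + (3)(-2) + (2)(-2) = -10
A^3[3,1] = (-6)(-1) + (-2)(-2) + (4)(2) = 18
A^3[3,2] = (-6)(-1) + (-2)(1) + (4)(0) = 4
A^3[3,3] = (-6)(0) + (-2)(-2) + (4)(-2) = -4
A^3 = 
  [  1,  -3,  -4]
  [  2,   7, -10]
  [ 18,   4,  -4]

A^4 = A^3·A:
A^4[1,1] = (1)(-1) + (-3)(-2) + (-4)(2) = -3
A^4[1,2] = (1)(-1) + (-3)(1) + (-4)(0) = -4
A^4[1,3] = (1)(0) + (-3)(-2) + (-4)(-2) = 14
A^4[2,1] = (2)(-1) + (7)(-2) + (-10)(2) = -36
A^4[2,2] = (2)(-1) + (7)(1) + (-10)(0) = 5
A^4[2,3] = (2)(0) + (7)(-2) + (-10)(-2) = 6
A^4[3,1] = (18)(-1) + (4)(-2) + (-4)(2) = -34
A^4[3,2] = (18)(-1) + (4)(1) + (-4)(0) = -14
A^4[3,3] = (18)(0) + (4)(-2) + (-4)(-2) = 0
A^4 = 
  [ -3,  -4,  14]
  [-36,   5,   6]
  [-34, -14,   0]

Therefore
A^4 = 
  [ -3,  -4,  14]
  [-36,   5,   6]
  [-34, -14,   0]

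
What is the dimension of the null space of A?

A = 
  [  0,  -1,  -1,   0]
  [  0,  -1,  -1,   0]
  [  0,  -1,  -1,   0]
nullity(A) = 3

Row reduce:
R2 → R2 - (1)·R1
R3 → R3 - (1)·R1
REF = 
  [  0,  -1,  -1,   0]
  [  0,   0,   0,   0]
  [  0,   0,   0,   0]
Pivot columns: 2 → 1 pivot.
rank(A) = 1, so nullity(A) = 4 - 1 = 3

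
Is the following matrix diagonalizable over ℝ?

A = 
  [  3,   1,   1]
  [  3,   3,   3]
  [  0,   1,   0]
Yes

Characteristic polynomial: det(λI - A) = λ³ - 6λ² + 3λ + 6
By the rational root theorem any rational root is an integer dividing 6; none of those is a root, so p(λ) has no rational roots and hence (being an irreducible cubic) no repeated roots.
Discriminant of the cubic: Δ = 2484
Δ > 0 ⇒ three distinct real eigenvalues: λ ≈ -0.7466, 1.545, 5.201
Three distinct real eigenvalues, so A has 3 independent eigenvectors.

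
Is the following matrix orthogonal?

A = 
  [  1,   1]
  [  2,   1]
No

AᵀA = 
  [  5,   3]
  [  3,   2]
≠ I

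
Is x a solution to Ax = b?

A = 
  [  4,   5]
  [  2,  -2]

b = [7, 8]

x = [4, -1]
No

Ax = [11, 10] ≠ b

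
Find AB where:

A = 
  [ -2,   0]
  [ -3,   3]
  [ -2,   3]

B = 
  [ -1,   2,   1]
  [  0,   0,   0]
A is 3×2 and B is 2×3, so AB is 3×3. Each entry is (row of A)·(column of B):
AB[1,1] = (-2)(-1) + (0)(0) = 2
AB[1,2] = (-2)(2) + (0)(0) = -4
AB[1,3] = (-2)(1) + (0)(0) = -2
AB[2,1] = (-3)(-1) + (3)(0) = 3
AB[2,2] = (-3)(2) + (3)(0) = -6
AB[2,3] = (-3)(1) + (3)(0) = -3
AB[3,1] = (-2)(-1) + (3)(0) = 2
AB[3,2] = (-2)(2) + (3)(0) = -4
AB[3,3] = (-2)(1) + (3)(0) = -2

AB = 
  [  2,  -4,  -2]
  [  3,  -6,  -3]
  [  2,  -4,  -2]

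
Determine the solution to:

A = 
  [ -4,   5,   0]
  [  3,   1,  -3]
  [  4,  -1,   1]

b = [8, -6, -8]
Row reduce the augmented matrix [A|b]:
R2 → R2 + (3/4)·R1
R3 → R3 + (1)·R1
R3 → R3 - (16/19)·R2
REF = 
  [   -4,     5,     0,     8]
  [    0,  19/4,    -3,     0]
  [    0,     0, 67/19,     0]

Back-substitution:
x₃ = 0 / (67/19) = 0
x₂ = (0 - (-3)(0)) / (19/4) = 0
x₁ = (8 - (5)(0) - (0)(0)) / (-4) = -2

x = [-2, 0, 0]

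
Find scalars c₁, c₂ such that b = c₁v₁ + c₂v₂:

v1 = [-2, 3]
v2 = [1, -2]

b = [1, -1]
c1 = -1, c2 = -1

b = -1·v1 + -1·v2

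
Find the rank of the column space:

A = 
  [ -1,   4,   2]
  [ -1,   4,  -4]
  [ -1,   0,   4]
dim(Col(A)) = 3

Row reduce:
R2 → R2 - (1)·R1
R3 → R3 - (1)·R1
Swap R2 ↔ R3
REF = 
  [ -1,   4,   2]
  [  0,  -4,   2]
  [  0,   0,  -6]
Pivot columns: 1, 2, 3 → 3 pivots.
dim(Col(A)) = number of pivot columns = 3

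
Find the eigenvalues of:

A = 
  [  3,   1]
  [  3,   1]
tr(A) = 4, det(A) = 0
Characteristic polynomial: λ² - tr(A)λ + det(A) = λ² - 4λ
λ² - 4λ = λ(λ - 4)

λ = 4, 0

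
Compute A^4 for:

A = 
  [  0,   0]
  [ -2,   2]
A² = A·A:
A²[1,1] = (0)(0) + (0)(-2) = 0
A²[1,2] = (0)(0) + (0)(2) = 0
A²[2,1] = (-2)(0) + (2)(-2) = -4
A²[2,2] = (-2)(0) + (2)(2) = 4
A² = 
  [  0,   0]
  [ -4,   4]

A^3 = A^2·A:
A^3[1,1] = (0)(0) + (0)(-2) = 0
A^3[1,2] = (0)(0) + (0)(2) = 0
A^3[2,1] = (-4)(0) + (4)(-2) = -8
A^3[2,2] = (-4)(0) + (4)(2) = 8
A^3 = 
  [  0,   0]
  [ -8,   8]

A^4 = A^3·A:
A^4[1,1] = (0)(0) + (0)(-2) = 0
A^4[1,2] = (0)(0) + (0)(2) = 0
A^4[2,1] = (-8)(0) + (8)(-2) = -16
A^4[2,2] = (-8)(0) + (8)(2) = 16
A^4 = 
  [  0,   0]
  [-16,  16]

Therefore
A^4 = 
  [  0,   0]
  [-16,  16]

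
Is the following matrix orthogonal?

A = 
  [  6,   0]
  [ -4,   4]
No

AᵀA = 
  [ 52, -16]
  [-16,  16]
≠ I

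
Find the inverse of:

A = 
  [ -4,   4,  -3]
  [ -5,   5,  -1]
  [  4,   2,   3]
det(A) = (-4)·((5)(3) - (-1)(2)) - (4)·((-5)(3) - (-1)(4)) + (-3)·((-5)(2) - (5)(4))
  = (-4)(17) - (4)(-11) + (-3)(-30)
  = 66
det(A) = 66 ≠ 0, so A is invertible.

Cofactors Cᵢⱼ = (-1)ⁱ⁺ʲ·Mᵢⱼ:
C = 
  [ 17,  11, -30]
  [-18,   0,  24]
  [ 11,  11,   0]

adj(A) = Cᵀ:
adj(A) = 
  [ 17, -18,  11]
  [ 11,   0,  11]
  [-30,  24,   0]

A⁻¹ = (1/66) · adj(A):
A⁻¹ = 
  [17/66, -3/11,   1/6]
  [  1/6,     0,   1/6]
  [-5/11,  4/11,     0]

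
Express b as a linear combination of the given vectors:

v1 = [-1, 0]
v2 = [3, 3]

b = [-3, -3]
c1 = 0, c2 = -1

b = 0·v1 + -1·v2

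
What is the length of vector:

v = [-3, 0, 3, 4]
5.831

||v||₂ = √((-3)² + (0)² + (3)² + (4)²) = √34 = 5.831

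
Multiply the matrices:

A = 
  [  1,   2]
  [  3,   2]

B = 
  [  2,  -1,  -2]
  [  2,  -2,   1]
A is 2×2 and B is 2×3, so AB is 2×3. Each entry is (row of A)·(column of B):
AB[1,1] = (1)(2) + (2)(2) = 6
AB[1,2] = (1)(-1) + (2)(-2) = -5
AB[1,3] = (1)(-2) + (2)(1) = 0
AB[2,1] = (3)(2) + (2)(2) = 10
AB[2,2] = (3)(-1) + (2)(-2) = -7
AB[2,3] = (3)(-2) + (2)(1) = -4

AB = 
  [  6,  -5,   0]
  [ 10,  -7,  -4]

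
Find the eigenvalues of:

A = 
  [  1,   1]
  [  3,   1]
λ = 1 + √3, 1 - √3  (≈ 2.732, -0.7321)

tr(A) = 2, det(A) = -2
Characteristic polynomial: λ² - tr(A)λ + det(A) = λ² - 2λ - 2
λ² - 2λ - 2 = 0  ⇒  λ = (2 ± √((-2)² - 4·(-2)))/2 = (2 ± √(12))/2
  = 1 + √3,  1 - √3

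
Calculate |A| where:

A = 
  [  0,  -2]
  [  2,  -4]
For a 2×2 matrix, det = ad - bc = (0)(-4) - (-2)(2) = 4

det(A) = 4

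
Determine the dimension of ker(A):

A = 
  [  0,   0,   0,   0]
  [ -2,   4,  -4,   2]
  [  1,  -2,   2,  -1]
nullity(A) = 3

Row reduce:
Swap R1 ↔ R2
R3 → R3 + (1/2)·R1
REF = 
  [ -2,   4,  -4,   2]
  [  0,   0,   0,   0]
  [  0,   0,   0,   0]
Pivot columns: 1 → 1 pivot.
rank(A) = 1, so nullity(A) = 4 - 1 = 3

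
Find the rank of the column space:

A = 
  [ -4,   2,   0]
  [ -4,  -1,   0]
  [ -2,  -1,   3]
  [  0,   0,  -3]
dim(Col(A)) = 3

Row reduce:
R2 → R2 - (1)·R1
R3 → R3 - (1/2)·R1
R3 → R3 - (2/3)·R2
R4 → R4 + (1)·R3
REF = 
  [ -4,   2,   0]
  [  0,  -3,   0]
  [  0,   0,   3]
  [  0,   0,   0]
Pivot columns: 1, 2, 3 → 3 pivots.
dim(Col(A)) = number of pivot columns = 3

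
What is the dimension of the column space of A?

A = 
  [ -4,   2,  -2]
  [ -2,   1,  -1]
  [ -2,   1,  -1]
Row reduce:
R2 → R2 - (1/2)·R1
R3 → R3 - (1/2)·R1
REF = 
  [ -4,   2,  -2]
  [  0,   0,   0]
  [  0,   0,   0]
Pivot columns: 1 → 1 pivot.
dim(Col(A)) = number of pivot columns = 1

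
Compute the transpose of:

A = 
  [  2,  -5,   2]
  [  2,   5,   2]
Aᵀ = 
  [  2,   2]
  [ -5,   5]
  [  2,   2]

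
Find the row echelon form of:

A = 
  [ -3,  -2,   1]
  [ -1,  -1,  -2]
Row operations:
R2 → R2 - (1/3)·R1

Resulting echelon form:
REF = 
  [  -3,   -2,    1]
  [   0, -1/3, -7/3]

Rank = 2 (number of non-zero pivot rows).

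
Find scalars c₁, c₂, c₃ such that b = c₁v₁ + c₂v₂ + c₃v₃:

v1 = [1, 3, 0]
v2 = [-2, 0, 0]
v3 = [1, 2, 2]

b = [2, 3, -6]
c1 = 3, c2 = -1, c3 = -3

b = 3·v1 + -1·v2 + -3·v3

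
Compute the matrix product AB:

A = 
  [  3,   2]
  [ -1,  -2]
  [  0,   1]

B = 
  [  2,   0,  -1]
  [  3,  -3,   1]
A is 3×2 and B is 2×3, so AB is 3×3. Each entry is (row of A)·(column of B):
AB[1,1] = (3)(2) + (2)(3) = 12
AB[1,2] = (3)(0) + (2)(-3) = -6
AB[1,3] = (3)(-1) + (2)(1) = -1
AB[2,1] = (-1)(2) + (-2)(3) = -8
AB[2,2] = (-1)(0) + (-2)(-3) = 6
AB[2,3] = (-1)(-1) + (-2)(1) = -1
AB[3,1] = (0)(2) + (1)(3) = 3
AB[3,2] = (0)(0) + (1)(-3) = -3
AB[3,3] = (0)(-1) + (1)(1) = 1

AB = 
  [ 12,  -6,  -1]
  [ -8,   6,  -1]
  [  3,  -3,   1]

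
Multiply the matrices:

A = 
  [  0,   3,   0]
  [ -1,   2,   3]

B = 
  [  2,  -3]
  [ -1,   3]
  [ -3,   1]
AB = 
  [ -3,   9]
  [-13,  12]

A is 2×3 and B is 3×2, so AB is 2×2. Each entry is (row of A)·(column of B):
AB[1,1] = (0)(2) + (3)(-1) + (0)(-3) = -3
AB[1,2] = (0)(-3) + (3)(3) + (0)(1) = 9
AB[2,1] = (-1)(2) + (2)(-1) + (3)(-3) = -13
AB[2,2] = (-1)(-3) + (2)(3) + (3)(1) = 12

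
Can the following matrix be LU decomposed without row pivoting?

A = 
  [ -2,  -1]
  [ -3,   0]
Yes.
A[1,1] = -2 ≠ 0, so Gaussian elimination proceeds without a row swap: multiplier ℓ₂₁ = (-3)/(-2) = 3/2, and U[2,2] = 0 - (3/2)(-1) = 3/2.
L = 
  [  1,   0]
  [3/2,   1]
U = 
  [ -2,  -1]
  [  0, 3/2]
Check row 2 of LU: [(3/2)(-2), (3/2)(-1) + (3/2)] = [-3, 0] = row 2 of A ✓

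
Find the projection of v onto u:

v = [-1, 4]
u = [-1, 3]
proj_u(v) = [-13/10, 39/10]

v·u = (-1)(-1) + (4)(3) = 13
u·u = (-1)² + (3)² = 10
proj_u(v) = (v·u / u·u) × u = (13/10) × u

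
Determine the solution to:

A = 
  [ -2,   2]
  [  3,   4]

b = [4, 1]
x = [-1, 1]

Row reduce the augmented matrix [A|b]:
R2 → R2 + (3/2)·R1
REF = 
  [ -2,   2,   4]
  [  0,   7,   7]

Back-substitution:
x₂ = 7 / 7 = 1
x₁ = (4 - (2)(1)) / (-2) = -1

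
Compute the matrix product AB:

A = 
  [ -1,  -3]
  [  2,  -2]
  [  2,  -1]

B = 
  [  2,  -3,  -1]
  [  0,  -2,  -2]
A is 3×2 and B is 2×3, so AB is 3×3. Each entry is (row of A)·(column of B):
AB[1,1] = (-1)(2) + (-3)(0) = -2
AB[1,2] = (-1)(-3) + (-3)(-2) = 9
AB[1,3] = (-1)(-1) + (-3)(-2) = 7
AB[2,1] = (2)(2) + (-2)(0) = 4
AB[2,2] = (2)(-3) + (-2)(-2) = -2
AB[2,3] = (2)(-1) + (-2)(-2) = 2
AB[3,1] = (2)(2) + (-1)(0) = 4
AB[3,2] = (2)(-3) + (-1)(-2) = -4
AB[3,3] = (2)(-1) + (-1)(-2) = 0

AB = 
  [ -2,   9,   7]
  [  4,  -2,   2]
  [  4,  -4,   0]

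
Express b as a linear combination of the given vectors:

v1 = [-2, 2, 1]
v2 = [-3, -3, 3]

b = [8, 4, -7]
c1 = -1, c2 = -2

b = -1·v1 + -2·v2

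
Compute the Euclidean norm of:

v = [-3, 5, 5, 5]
9.165

||v||₂ = √((-3)² + (5)² + (5)² + (5)²) = √84 = 9.165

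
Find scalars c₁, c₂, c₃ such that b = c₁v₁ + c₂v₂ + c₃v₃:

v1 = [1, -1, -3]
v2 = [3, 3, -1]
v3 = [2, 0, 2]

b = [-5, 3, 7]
c1 = -3, c2 = 0, c3 = -1

b = -3·v1 + 0·v2 + -1·v3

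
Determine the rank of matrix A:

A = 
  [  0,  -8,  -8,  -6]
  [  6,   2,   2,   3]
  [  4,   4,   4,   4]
Row reduce:
Swap R1 ↔ R2
R3 → R3 - (2/3)·R1
R3 → R3 + (1/3)·R2
REF = 
  [  6,   2,   2,   3]
  [  0,  -8,  -8,  -6]
  [  0,   0,   0,   0]
Pivot columns: 1, 2 → 2 pivots.

rank(A) = 2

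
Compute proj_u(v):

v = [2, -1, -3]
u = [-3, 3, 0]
proj_u(v) = [3/2, -3/2, 0]

v·u = (2)(-3) + (-1)(3) + (-3)(0) = -9
u·u = (-3)² + (3)² + (0)² = 18
proj_u(v) = (v·u / u·u) × u = (-9/18) × u = (-1/2) × u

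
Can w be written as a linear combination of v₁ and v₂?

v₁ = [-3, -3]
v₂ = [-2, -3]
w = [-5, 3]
Yes

Form the augmented matrix and row-reduce:
[v₁|v₂|w] = 
  [ -3,  -2,  -5]
  [ -3,  -3,   3]
R2 → R2 - (1)·R1
REF = 
  [ -3,  -2,  -5]
  [  0,  -1,   8]

No row of the form [0 0 | nonzero], so the system is consistent. Back-substitution gives c₁ = 7, c₂ = -8: w = (7)·v₁ + (-8)·v₂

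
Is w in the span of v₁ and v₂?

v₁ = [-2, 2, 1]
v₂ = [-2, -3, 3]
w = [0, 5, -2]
Yes

Form the augmented matrix and row-reduce:
[v₁|v₂|w] = 
  [ -2,  -2,   0]
  [  2,  -3,   5]
  [  1,   3,  -2]
R2 → R2 + (1)·R1
R3 → R3 + (1/2)·R1
R3 → R3 + (2/5)·R2
REF = 
  [ -2,  -2,   0]
  [  0,  -5,   5]
  [  0,   0,   0]

No row of the form [0 0 | nonzero], so the system is consistent. Back-substitution gives c₁ = 1, c₂ = -1: w = (1)·v₁ + (-1)·v₂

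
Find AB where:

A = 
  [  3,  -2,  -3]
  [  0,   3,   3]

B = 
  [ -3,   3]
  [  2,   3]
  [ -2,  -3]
A is 2×3 and B is 3×2, so AB is 2×2. Each entry is (row of A)·(column of B):
AB[1,1] = (3)(-3) + (-2)(2) + (-3)(-2) = -7
AB[1,2] = (3)(3) + (-2)(3) + (-3)(-3) = 12
AB[2,1] = (0)(-3) + (3)(2) + (3)(-2) = 0
AB[2,2] = (0)(3) + (3)(3) + (3)(-3) = 0

AB = 
  [ -7,  12]
  [  0,   0]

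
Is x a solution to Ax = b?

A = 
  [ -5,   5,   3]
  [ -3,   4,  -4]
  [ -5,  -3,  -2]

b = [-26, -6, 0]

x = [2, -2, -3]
No

Ax = [-29, -2, 2] ≠ b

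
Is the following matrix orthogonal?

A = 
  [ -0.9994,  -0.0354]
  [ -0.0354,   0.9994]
Yes

AᵀA = 
  [  1.0001,   0]
  [  0,   1.0001]
≈ I (equal to I up to the 4-dp rounding of the entries)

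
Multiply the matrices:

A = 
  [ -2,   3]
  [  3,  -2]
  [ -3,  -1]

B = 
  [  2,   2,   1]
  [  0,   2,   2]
A is 3×2 and B is 2×3, so AB is 3×3. Each entry is (row of A)·(column of B):
AB[1,1] = (-2)(2) + (3)(0) = -4
AB[1,2] = (-2)(2) + (3)(2) = 2
AB[1,3] = (-2)(1) + (3)(2) = 4
AB[2,1] = (3)(2) + (-2)(0) = 6
AB[2,2] = (3)(2) + (-2)(2) = 2
AB[2,3] = (3)(1) + (-2)(2) = -1
AB[3,1] = (-3)(2) + (-1)(0) = -6
AB[3,2] = (-3)(2) + (-1)(2) = -8
AB[3,3] = (-3)(1) + (-1)(2) = -5

AB = 
  [ -4,   2,   4]
  [  6,   2,  -1]
  [ -6,  -8,  -5]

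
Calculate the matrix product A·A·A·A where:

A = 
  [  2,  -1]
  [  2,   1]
A² = A·A:
A²[1,1] = (2)(2) + (-1)(2) = 2
A²[1,2] = (2)(-1) + (-1)(1) = -3
A²[2,1] = (2)(2) + (1)(2) = 6
A²[2,2] = (2)(-1) + (1)(1) = -1
A² = 
  [  2,  -3]
  [  6,  -1]

A^3 = A^2·A:
A^3[1,1] = (2)(2) + (-3)(2) = -2
A^3[1,2] = (2)(-1) + (-3)(1) = -5
A^3[2,1] = (6)(2) + (-1)(2) = 10
A^3[2,2] = (6)(-1) + (-1)(1) = -7
A^3 = 
  [ -2,  -5]
  [ 10,  -7]

A^4 = A^3·A:
A^4[1,1] = (-2)(2) + (-5)(2) = -14
A^4[1,2] = (-2)(-1) + (-5)(1) = -3
A^4[2,1] = (10)(2) + (-7)(2) = 6
A^4[2,2] = (10)(-1) + (-7)(1) = -17
A^4 = 
  [-14,  -3]
  [  6, -17]

Therefore
A^4 = 
  [-14,  -3]
  [  6, -17]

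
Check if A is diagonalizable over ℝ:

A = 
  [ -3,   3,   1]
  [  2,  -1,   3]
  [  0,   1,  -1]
Yes

Characteristic polynomial: det(λI - A) = λ³ + 5λ² - 2λ - 14
By the rational root theorem any rational root is an integer dividing 14; none of those is a root, so p(λ) has no rational roots and hence (being an irreducible cubic) no repeated roots.
Discriminant of the cubic: Δ = 4360
Δ > 0 ⇒ three distinct real eigenvalues: λ ≈ -4.811, -1.803, 1.614
Three distinct real eigenvalues, so A has 3 independent eigenvectors.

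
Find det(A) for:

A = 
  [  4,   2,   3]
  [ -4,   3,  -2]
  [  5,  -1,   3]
Cofactor expansion along row 1:
det(A) = (4)·((3)(3) - (-2)(-1)) - (2)·((-4)(3) - (-2)(5)) + (3)·((-4)(-1) - (3)(5))
  = (4)(7) - (2)(-2) + (3)(-11)
  = -1

det(A) = -1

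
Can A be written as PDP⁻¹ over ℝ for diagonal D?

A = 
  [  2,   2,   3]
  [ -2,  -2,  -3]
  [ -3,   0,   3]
No

Characteristic polynomial: det(λI - A) = λ³ - 3λ² + 9λ
The constant term is 0, so λ = 0 is a root: p(λ) = λ(λ² - 3λ + 9)
λ² - 3λ + 9 = 0  ⇒  λ = (3 ± √((-3)² - 4·(9)))/2 = (3 ± √(-27))/2
  = (3 + 3i√3)/2,  (3 - 3i√3)/2
Eigenvalues: 0, (3 + 3i√3)/2, (3 - 3i√3)/2  (≈ 0, 1.5 + 2.598i, 1.5 - 2.598i)
Has complex eigenvalues (not diagonalizable over ℝ).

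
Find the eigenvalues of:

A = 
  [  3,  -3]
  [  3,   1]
tr(A) = 4, det(A) = 12
Characteristic polynomial: λ² - tr(A)λ + det(A) = λ² - 4λ + 12
λ² - 4λ + 12 = 0  ⇒  λ = (4 ± √((-4)² - 4·(12)))/2 = (4 ± √(-32))/2
  = 2 + 2i√2,  2 - 2i√2

λ = 2 + 2i√2, 2 - 2i√2  (≈ 2 + 2.828i, 2 - 2.828i)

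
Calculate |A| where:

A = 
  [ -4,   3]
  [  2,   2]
For a 2×2 matrix, det = ad - bc = (-4)(2) - (3)(2) = -14

det(A) = -14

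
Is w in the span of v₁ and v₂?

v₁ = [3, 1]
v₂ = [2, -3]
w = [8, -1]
Yes

Form the augmented matrix and row-reduce:
[v₁|v₂|w] = 
  [  3,   2,   8]
  [  1,  -3,  -1]
R2 → R2 - (1/3)·R1
REF = 
  [    3,     2,     8]
  [    0, -11/3, -11/3]

No row of the form [0 0 | nonzero], so the system is consistent. Back-substitution gives c₁ = 2, c₂ = 1: w = (2)·v₁ + (1)·v₂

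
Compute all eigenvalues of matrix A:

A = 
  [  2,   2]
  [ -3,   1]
λ = (3 + i√23)/2, (3 - i√23)/2  (≈ 1.5 + 2.398i, 1.5 - 2.398i)

tr(A) = 3, det(A) = 8
Characteristic polynomial: λ² - tr(A)λ + det(A) = λ² - 3λ + 8
λ² - 3λ + 8 = 0  ⇒  λ = (3 ± √((-3)² - 4·(8)))/2 = (3 ± √(-23))/2
  = (3 + i√23)/2,  (3 - i√23)/2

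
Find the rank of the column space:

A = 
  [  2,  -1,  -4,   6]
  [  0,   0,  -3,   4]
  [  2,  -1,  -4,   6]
Row reduce:
R3 → R3 - (1)·R1
REF = 
  [  2,  -1,  -4,   6]
  [  0,   0,  -3,   4]
  [  0,   0,   0,   0]
Pivot columns: 1, 3 → 2 pivots.
dim(Col(A)) = number of pivot columns = 2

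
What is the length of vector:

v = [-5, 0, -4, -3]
7.071

||v||₂ = √((-5)² + (0)² + (-4)² + (-3)²) = √50 = 7.071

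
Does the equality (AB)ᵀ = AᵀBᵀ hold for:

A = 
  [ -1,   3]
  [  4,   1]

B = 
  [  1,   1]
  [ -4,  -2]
No

(AB)ᵀ = 
  [-13,   0]
  [ -7,   2]

AᵀBᵀ = 
  [  3,  -4]
  [  4, -14]

The two matrices differ, so (AB)ᵀ ≠ AᵀBᵀ in general. The correct identity is (AB)ᵀ = BᵀAᵀ.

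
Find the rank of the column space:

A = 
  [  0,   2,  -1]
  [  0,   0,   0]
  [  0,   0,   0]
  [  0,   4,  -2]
dim(Col(A)) = 1

Row reduce:
R4 → R4 - (2)·R1
REF = 
  [  0,   2,  -1]
  [  0,   0,   0]
  [  0,   0,   0]
  [  0,   0,   0]
Pivot columns: 2 → 1 pivot.
dim(Col(A)) = number of pivot columns = 1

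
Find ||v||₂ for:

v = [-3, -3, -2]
4.69

||v||₂ = √((-3)² + (-3)² + (-2)²) = √22 = 4.69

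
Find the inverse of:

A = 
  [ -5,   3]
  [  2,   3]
det(A) = (-5)(3) - (3)(2) = -21
For a 2×2 matrix, A⁻¹ = (1/det(A)) · [[d, -b], [-c, a]]
    = (-1/21) · [[3, -3], [-2, -5]]

A⁻¹ = 
  [-1/7,  1/7]
  [2/21, 5/21]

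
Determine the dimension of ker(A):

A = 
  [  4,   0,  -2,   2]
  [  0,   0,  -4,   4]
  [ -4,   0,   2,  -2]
nullity(A) = 2

Row reduce:
R3 → R3 + (1)·R1
REF = 
  [  4,   0,  -2,   2]
  [  0,   0,  -4,   4]
  [  0,   0,   0,   0]
Pivot columns: 1, 3 → 2 pivots.
rank(A) = 2, so nullity(A) = 4 - 2 = 2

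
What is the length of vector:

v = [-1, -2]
2.236

||v||₂ = √((-1)² + (-2)²) = √5 = 2.236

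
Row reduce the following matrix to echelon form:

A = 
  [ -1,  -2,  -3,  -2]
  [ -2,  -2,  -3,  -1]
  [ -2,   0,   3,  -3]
Row operations:
R2 → R2 - (2)·R1
R3 → R3 - (2)·R1
R3 → R3 - (2)·R2

Resulting echelon form:
REF = 
  [ -1,  -2,  -3,  -2]
  [  0,   2,   3,   3]
  [  0,   0,   3,  -5]

Rank = 3 (number of non-zero pivot rows).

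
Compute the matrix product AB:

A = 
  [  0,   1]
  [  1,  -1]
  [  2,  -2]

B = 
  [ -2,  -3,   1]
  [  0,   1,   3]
A is 3×2 and B is 2×3, so AB is 3×3. Each entry is (row of A)·(column of B):
AB[1,1] = (0)(-2) + (1)(0) = 0
AB[1,2] = (0)(-3) + (1)(1) = 1
AB[1,3] = (0)(1) + (1)(3) = 3
AB[2,1] = (1)(-2) + (-1)(0) = -2
AB[2,2] = (1)(-3) + (-1)(1) = -4
AB[2,3] = (1)(1) + (-1)(3) = -2
AB[3,1] = (2)(-2) + (-2)(0) = -4
AB[3,2] = (2)(-3) + (-2)(1) = -8
AB[3,3] = (2)(1) + (-2)(3) = -4

AB = 
  [  0,   1,   3]
  [ -2,  -4,  -2]
  [ -4,  -8,  -4]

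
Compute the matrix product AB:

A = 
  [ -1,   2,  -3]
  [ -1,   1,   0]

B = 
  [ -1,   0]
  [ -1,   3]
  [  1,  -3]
AB = 
  [ -4,  15]
  [  0,   3]

A is 2×3 and B is 3×2, so AB is 2×2. Each entry is (row of A)·(column of B):
AB[1,1] = (-1)(-1) + (2)(-1) + (-3)(1) = -4
AB[1,2] = (-1)(0) + (2)(3) + (-3)(-3) = 15
AB[2,1] = (-1)(-1) + (1)(-1) + (0)(1) = 0
AB[2,2] = (-1)(0) + (1)(3) + (0)(-3) = 3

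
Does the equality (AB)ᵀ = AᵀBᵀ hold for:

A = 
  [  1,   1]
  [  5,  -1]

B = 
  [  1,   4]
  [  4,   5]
No

(AB)ᵀ = 
  [  5,   1]
  [  9,  15]

AᵀBᵀ = 
  [ 21,  29]
  [ -3,  -1]

The two matrices differ, so (AB)ᵀ ≠ AᵀBᵀ in general. The correct identity is (AB)ᵀ = BᵀAᵀ.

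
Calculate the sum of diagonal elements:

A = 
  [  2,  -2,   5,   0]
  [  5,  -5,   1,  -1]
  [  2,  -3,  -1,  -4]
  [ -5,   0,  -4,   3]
-1

tr(A) = 2 + -5 + -1 + 3 = -1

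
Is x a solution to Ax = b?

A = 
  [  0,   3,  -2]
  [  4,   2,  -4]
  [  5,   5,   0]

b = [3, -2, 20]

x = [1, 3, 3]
Yes

Ax = [3, -2, 20] = b ✓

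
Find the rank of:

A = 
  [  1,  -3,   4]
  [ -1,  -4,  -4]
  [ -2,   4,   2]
rank(A) = 3

Row reduce:
R2 → R2 + (1)·R1
R3 → R3 + (2)·R1
R3 → R3 - (2/7)·R2
REF = 
  [  1,  -3,   4]
  [  0,  -7,   0]
  [  0,   0,  10]
Pivot columns: 1, 2, 3 → 3 pivots.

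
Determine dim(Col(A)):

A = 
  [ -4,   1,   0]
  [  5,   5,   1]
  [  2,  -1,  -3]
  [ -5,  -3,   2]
dim(Col(A)) = 3

Row reduce:
R2 → R2 + (5/4)·R1
R3 → R3 + (1/2)·R1
R4 → R4 - (5/4)·R1
R3 → R3 + (2/25)·R2
R4 → R4 + (17/25)·R2
R4 → R4 + (67/73)·R3
REF = 
  [    -4,      1,      0]
  [     0,   25/4,      1]
  [     0,      0, -73/25]
  [     0,      0,      0]
Pivot columns: 1, 2, 3 → 3 pivots.
dim(Col(A)) = number of pivot columns = 3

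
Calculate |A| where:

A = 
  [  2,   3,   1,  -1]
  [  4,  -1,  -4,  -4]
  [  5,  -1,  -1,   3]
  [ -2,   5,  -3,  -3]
-650

Cofactor expansion along row 1: det(A) = a₁₁M₁₁ - a₁₂M₁₂ + a₁₃M₁₃ - a₁₄M₁₄

M₁₁ = det[[-1, -4, -4]; [-1, -1, 3]; [5, -3, -3]]
  = (-1)·((-1)(-3) - (3)(-3)) - (-4)·((-1)(-3) - (3)(5)) + (-4)·((-1)(-3) - (-1)(5))
  = (-1)(12) - (-4)(-12) + (-4)(8)
  = -92
M₁₂ = det[[4, -4, -4]; [5, -1, 3]; [-2, -3, -3]]
  = (4)·((-1)(-3) - (3)(-3)) - (-4)·((5)(-3) - (3)(-2)) + (-4)·((5)(-3) - (-1)(-2))
  = (4)(12) - (-4)(-9) + (-4)(-17)
  = 80
M₁₃ = det[[4, -1, -4]; [5, -1, 3]; [-2, 5, -3]]
  = (4)·((-1)(-3) - (3)(5)) - (-1)·((5)(-3) - (3)(-2)) + (-4)·((5)(5) - (-1)(-2))
  = (4)(-12) - (-1)(-9) + (-4)(23)
  = -149
M₁₄ = det[[4, -1, -4]; [5, -1, -1]; [-2, 5, -3]]
  = (4)·((-1)(-3) - (-1)(5)) - (-1)·((5)(-3) - (-1)(-2)) + (-4)·((5)(5) - (-1)(-2))
  = (4)(8) - (-1)(-17) + (-4)(23)
  = -77

det(A) = (2)(-92) - (3)(80) + (1)(-149) - (-1)(-77) = -650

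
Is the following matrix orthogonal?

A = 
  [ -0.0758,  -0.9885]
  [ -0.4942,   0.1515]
No

AᵀA = 
  [  0.2500,   0.0001]
  [  0.0001,   1.0001]
≠ I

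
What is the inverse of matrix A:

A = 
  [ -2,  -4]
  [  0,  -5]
det(A) = (-2)(-5) - (-4)(0) = 10
For a 2×2 matrix, A⁻¹ = (1/det(A)) · [[d, -b], [-c, a]]
    = (1/10) · [[-5, 4], [0, -2]]

A⁻¹ = 
  [-1/2,  2/5]
  [   0, -1/5]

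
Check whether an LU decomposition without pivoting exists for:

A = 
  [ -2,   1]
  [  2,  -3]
Yes.
A[1,1] = -2 ≠ 0, so Gaussian elimination proceeds without a row swap: multiplier ℓ₂₁ = (2)/(-2) = -1, and U[2,2] = -3 - (-1)(1) = -2.
L = 
  [  1,   0]
  [ -1,   1]
U = 
  [ -2,   1]
  [  0,  -2]
Check row 2 of LU: [(-1)(-2), (-1)(1) + (-2)] = [2, -3] = row 2 of A ✓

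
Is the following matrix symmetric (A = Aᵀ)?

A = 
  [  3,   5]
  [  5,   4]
Yes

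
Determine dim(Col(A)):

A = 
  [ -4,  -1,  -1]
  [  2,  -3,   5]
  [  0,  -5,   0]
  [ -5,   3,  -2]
dim(Col(A)) = 3

Row reduce:
R2 → R2 + (1/2)·R1
R4 → R4 - (5/4)·R1
R3 → R3 - (10/7)·R2
R4 → R4 + (17/14)·R2
R4 → R4 + (11/15)·R3
REF = 
  [   -4,    -1,    -1]
  [    0,  -7/2,   9/2]
  [    0,     0, -45/7]
  [    0,     0,     0]
Pivot columns: 1, 2, 3 → 3 pivots.
dim(Col(A)) = number of pivot columns = 3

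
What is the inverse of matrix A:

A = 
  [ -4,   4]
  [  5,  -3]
det(A) = (-4)(-3) - (4)(5) = -8
For a 2×2 matrix, A⁻¹ = (1/det(A)) · [[d, -b], [-c, a]]
    = (-1/8) · [[-3, -4], [-5, -4]]

A⁻¹ = 
  [3/8, 1/2]
  [5/8, 1/2]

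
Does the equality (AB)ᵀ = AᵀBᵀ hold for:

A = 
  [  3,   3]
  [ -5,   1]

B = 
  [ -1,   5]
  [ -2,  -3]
No

(AB)ᵀ = 
  [ -9,   3]
  [  6, -28]

AᵀBᵀ = 
  [-28,   9]
  [  2,  -9]

The two matrices differ, so (AB)ᵀ ≠ AᵀBᵀ in general. The correct identity is (AB)ᵀ = BᵀAᵀ.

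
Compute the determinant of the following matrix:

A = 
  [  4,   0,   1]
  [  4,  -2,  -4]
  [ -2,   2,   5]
Cofactor expansion along row 1:
det(A) = (4)·((-2)(5) - (-4)(2)) - (0)·((4)(5) - (-4)(-2)) + (1)·((4)(2) - (-2)(-2))
  = (4)(-2) - (0)(12) + (1)(4)
  = -4

det(A) = -4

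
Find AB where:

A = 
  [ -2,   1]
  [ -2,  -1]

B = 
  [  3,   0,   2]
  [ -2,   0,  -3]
AB = 
  [ -8,   0,  -7]
  [ -4,   0,  -1]

A is 2×2 and B is 2×3, so AB is 2×3. Each entry is (row of A)·(column of B):
AB[1,1] = (-2)(3) + (1)(-2) = -8
AB[1,2] = (-2)(0) + (1)(0) = 0
AB[1,3] = (-2)(2) + (1)(-3) = -7
AB[2,1] = (-2)(3) + (-1)(-2) = -4
AB[2,2] = (-2)(0) + (-1)(0) = 0
AB[2,3] = (-2)(2) + (-1)(-3) = -1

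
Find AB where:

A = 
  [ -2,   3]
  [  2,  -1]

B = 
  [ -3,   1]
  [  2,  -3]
A is 2×2 and B is 2×2, so AB is 2×2. Each entry is (row of A)·(column of B):
AB[1,1] = (-2)(-3) + (3)(2) = 12
AB[1,2] = (-2)(1) + (3)(-3) = -11
AB[2,1] = (2)(-3) + (-1)(2) = -8
AB[2,2] = (2)(1) + (-1)(-3) = 5

AB = 
  [ 12, -11]
  [ -8,   5]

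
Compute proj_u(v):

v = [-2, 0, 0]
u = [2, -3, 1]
proj_u(v) = [-4/7, 6/7, -2/7]

v·u = (-2)(2) + (0)(-3) + (0)(1) = -4
u·u = (2)² + (-3)² + (1)² = 14
proj_u(v) = (v·u / u·u) × u = (-4/14) × u = (-2/7) × u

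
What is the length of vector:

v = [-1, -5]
5.099

||v||₂ = √((-1)² + (-5)²) = √26 = 5.099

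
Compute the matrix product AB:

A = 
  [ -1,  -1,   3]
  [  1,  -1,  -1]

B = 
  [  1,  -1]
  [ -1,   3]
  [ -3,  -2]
A is 2×3 and B is 3×2, so AB is 2×2. Each entry is (row of A)·(column of B):
AB[1,1] = (-1)(1) + (-1)(-1) + (3)(-3) = -9
AB[1,2] = (-1)(-1) + (-1)(3) + (3)(-2) = -8
AB[2,1] = (1)(1) + (-1)(-1) + (-1)(-3) = 5
AB[2,2] = (1)(-1) + (-1)(3) + (-1)(-2) = -2

AB = 
  [ -9,  -8]
  [  5,  -2]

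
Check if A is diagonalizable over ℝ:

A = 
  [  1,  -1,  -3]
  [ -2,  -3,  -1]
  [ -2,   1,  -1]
No

Characteristic polynomial: det(λI - A) = λ³ + 3λ² - 8λ - 28
By the rational root theorem any rational root is an integer dividing 28; none of those is a root, so p(λ) has no rational roots and hence (being an irreducible cubic) no repeated roots.
Discriminant of the cubic: Δ = -3424
Δ < 0 ⇒ one real eigenvalue and a complex-conjugate pair: λ ≈ 2.945, -2.972 + 0.8198i, -2.972 - 0.8198i
Has complex eigenvalues (not diagonalizable over ℝ).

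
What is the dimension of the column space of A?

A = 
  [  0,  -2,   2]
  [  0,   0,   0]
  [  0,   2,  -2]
dim(Col(A)) = 1

Row reduce:
R3 → R3 + (1)·R1
REF = 
  [  0,  -2,   2]
  [  0,   0,   0]
  [  0,   0,   0]
Pivot columns: 2 → 1 pivot.
dim(Col(A)) = number of pivot columns = 1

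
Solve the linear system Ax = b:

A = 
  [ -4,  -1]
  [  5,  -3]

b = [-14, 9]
x = [3, 2]

Row reduce the augmented matrix [A|b]:
R2 → R2 + (5/4)·R1
REF = 
  [   -4,    -1,   -14]
  [    0, -17/4, -17/2]

Back-substitution:
x₂ = (-17/2) / (-17/4) = 2
x₁ = (-14 - (-1)(2)) / (-4) = 3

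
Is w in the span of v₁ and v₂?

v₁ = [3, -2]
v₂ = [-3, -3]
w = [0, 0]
Yes

Form the augmented matrix and row-reduce:
[v₁|v₂|w] = 
  [  3,  -3,   0]
  [ -2,  -3,   0]
R2 → R2 + (2/3)·R1
REF = 
  [  3,  -3,   0]
  [  0,  -5,   0]

No row of the form [0 0 | nonzero], so the system is consistent. Back-substitution gives c₁ = 0, c₂ = 0: w = (0)·v₁ + (0)·v₂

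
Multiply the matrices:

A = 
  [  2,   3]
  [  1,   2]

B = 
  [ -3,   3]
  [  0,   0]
AB = 
  [ -6,   6]
  [ -3,   3]

A is 2×2 and B is 2×2, so AB is 2×2. Each entry is (row of A)·(column of B):
AB[1,1] = (2)(-3) + (3)(0) = -6
AB[1,2] = (2)(3) + (3)(0) = 6
AB[2,1] = (1)(-3) + (2)(0) = -3
AB[2,2] = (1)(3) + (2)(0) = 3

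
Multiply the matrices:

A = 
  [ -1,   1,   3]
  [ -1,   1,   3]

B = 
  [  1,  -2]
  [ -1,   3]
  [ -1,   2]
A is 2×3 and B is 3×2, so AB is 2×2. Each entry is (row of A)·(column of B):
AB[1,1] = (-1)(1) + (1)(-1) + (3)(-1) = -5
AB[1,2] = (-1)(-2) + (1)(3) + (3)(2) = 11
AB[2,1] = (-1)(1) + (1)(-1) + (3)(-1) = -5
AB[2,2] = (-1)(-2) + (1)(3) + (3)(2) = 11

AB = 
  [ -5,  11]
  [ -5,  11]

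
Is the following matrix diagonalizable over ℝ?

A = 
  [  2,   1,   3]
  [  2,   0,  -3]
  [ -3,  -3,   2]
No

Characteristic polynomial: det(λI - A) = λ³ - 4λ² + 2λ + 31
By the rational root theorem any rational root is an integer dividing 31; none of those is a root, so p(λ) has no rational roots and hence (being an irreducible cubic) no repeated roots.
Discriminant of the cubic: Δ = -22443
Δ < 0 ⇒ one real eigenvalue and a complex-conjugate pair: λ ≈ 3.048 + 2.343i, 3.048 - 2.343i, -2.097
Has complex eigenvalues (not diagonalizable over ℝ).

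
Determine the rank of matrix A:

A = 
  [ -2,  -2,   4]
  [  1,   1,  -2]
rank(A) = 1

Row reduce:
R2 → R2 + (1/2)·R1
REF = 
  [ -2,  -2,   4]
  [  0,   0,   0]
Pivot columns: 1 → 1 pivot.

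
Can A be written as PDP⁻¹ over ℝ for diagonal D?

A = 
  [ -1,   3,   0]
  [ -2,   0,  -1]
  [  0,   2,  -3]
No

Characteristic polynomial: det(λI - A) = λ³ + 4λ² + 11λ + 20
By the rational root theorem any rational root is an integer dividing 20; none of those is a root, so p(λ) has no rational roots and hence (being an irreducible cubic) no repeated roots.
Discriminant of the cubic: Δ = -3468
Δ < 0 ⇒ one real eigenvalue and a complex-conjugate pair: λ ≈ -2.68, -0.66 + 2.651i, -0.66 - 2.651i
Has complex eigenvalues (not diagonalizable over ℝ).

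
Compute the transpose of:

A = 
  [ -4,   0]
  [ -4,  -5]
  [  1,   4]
Aᵀ = 
  [ -4,  -4,   1]
  [  0,  -5,   4]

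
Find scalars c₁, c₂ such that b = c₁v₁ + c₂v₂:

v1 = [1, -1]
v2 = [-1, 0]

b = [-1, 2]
c1 = -2, c2 = -1

b = -2·v1 + -1·v2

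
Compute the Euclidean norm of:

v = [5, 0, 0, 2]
5.385

||v||₂ = √((5)² + (0)² + (0)² + (2)²) = √29 = 5.385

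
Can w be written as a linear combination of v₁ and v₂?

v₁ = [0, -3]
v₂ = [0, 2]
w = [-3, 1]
No

Form the augmented matrix and row-reduce:
[v₁|v₂|w] = 
  [  0,   0,  -3]
  [ -3,   2,   1]
Swap R1 ↔ R2
REF = 
  [ -3,   2,   1]
  [  0,   0,  -3]

Row 2 reads [0 0 | -3], i.e. 0 = -3, so the system is inconsistent and w ∉ span{v₁, v₂}.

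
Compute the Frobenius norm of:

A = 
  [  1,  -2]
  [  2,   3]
||A||_F = 4.243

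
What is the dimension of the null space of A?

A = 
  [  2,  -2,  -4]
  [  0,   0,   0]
nullity(A) = 2

Row reduce:
(no row operations needed)
REF = 
  [  2,  -2,  -4]
  [  0,   0,   0]
Pivot columns: 1 → 1 pivot.
rank(A) = 1, so nullity(A) = 3 - 1 = 2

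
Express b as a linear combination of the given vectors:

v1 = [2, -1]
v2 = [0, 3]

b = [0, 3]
c1 = 0, c2 = 1

b = 0·v1 + 1·v2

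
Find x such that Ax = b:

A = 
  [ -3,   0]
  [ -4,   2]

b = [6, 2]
Row reduce the augmented matrix [A|b]:
R2 → R2 - (4/3)·R1
REF = 
  [ -3,   0,   6]
  [  0,   2,  -6]

Back-substitution:
x₂ = (-6) / 2 = -3
x₁ = (6 - (0)(-3)) / (-3) = -2

x = [-2, -3]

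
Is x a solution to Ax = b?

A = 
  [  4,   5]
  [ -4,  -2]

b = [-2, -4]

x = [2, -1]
No

Ax = [3, -6] ≠ b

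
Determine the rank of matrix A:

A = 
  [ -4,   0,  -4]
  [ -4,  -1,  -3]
rank(A) = 2

Row reduce:
R2 → R2 - (1)·R1
REF = 
  [ -4,   0,  -4]
  [  0,  -1,   1]
Pivot columns: 1, 2 → 2 pivots.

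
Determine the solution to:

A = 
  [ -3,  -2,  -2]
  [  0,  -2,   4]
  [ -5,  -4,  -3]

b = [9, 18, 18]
Row reduce the augmented matrix [A|b]:
R3 → R3 - (5/3)·R1
R3 → R3 - (1/3)·R2
REF = 
  [ -3,  -2,  -2,   9]
  [  0,  -2,   4,  18]
  [  0,   0,  -1,  -3]

Back-substitution:
x₃ = (-3) / (-1) = 3
x₂ = (18 - (4)(3)) / (-2) = -3
x₁ = (9 - (-2)(-3) - (-2)(3)) / (-3) = -3

x = [-3, -3, 3]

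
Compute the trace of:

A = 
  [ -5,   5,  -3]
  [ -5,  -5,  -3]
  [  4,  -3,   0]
-10

tr(A) = -5 + -5 + 0 = -10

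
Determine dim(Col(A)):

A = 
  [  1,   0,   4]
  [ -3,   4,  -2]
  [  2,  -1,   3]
Row reduce:
R2 → R2 + (3)·R1
R3 → R3 - (2)·R1
R3 → R3 + (1/4)·R2
REF = 
  [   1,    0,    4]
  [   0,    4,   10]
  [   0,    0, -5/2]
Pivot columns: 1, 2, 3 → 3 pivots.
dim(Col(A)) = number of pivot columns = 3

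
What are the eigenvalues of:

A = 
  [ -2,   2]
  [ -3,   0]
λ = -1 + i√5, -1 - i√5  (≈ -1 + 2.236i, -1 - 2.236i)

tr(A) = -2, det(A) = 6
Characteristic polynomial: λ² - tr(A)λ + det(A) = λ² + 2λ + 6
λ² + 2λ + 6 = 0  ⇒  λ = (-2 ± √((2)² - 4·(6)))/2 = (-2 ± √(-20))/2
  = -1 + i√5,  -1 - i√5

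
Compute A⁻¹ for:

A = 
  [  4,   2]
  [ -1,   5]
det(A) = (4)(5) - (2)(-1) = 22
For a 2×2 matrix, A⁻¹ = (1/det(A)) · [[d, -b], [-c, a]]
    = (1/22) · [[5, -2], [1, 4]]

A⁻¹ = 
  [ 5/22, -1/11]
  [ 1/22,  2/11]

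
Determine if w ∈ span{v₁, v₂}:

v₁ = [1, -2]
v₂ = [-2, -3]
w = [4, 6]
Yes

Form the augmented matrix and row-reduce:
[v₁|v₂|w] = 
  [  1,  -2,   4]
  [ -2,  -3,   6]
R2 → R2 + (2)·R1
REF = 
  [  1,  -2,   4]
  [  0,  -7,  14]

No row of the form [0 0 | nonzero], so the system is consistent. Back-substitution gives c₁ = 0, c₂ = -2: w = (0)·v₁ + (-2)·v₂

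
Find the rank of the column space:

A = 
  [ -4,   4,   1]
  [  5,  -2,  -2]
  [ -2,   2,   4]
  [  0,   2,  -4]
dim(Col(A)) = 3

Row reduce:
R2 → R2 + (5/4)·R1
R3 → R3 - (1/2)·R1
R4 → R4 - (2/3)·R2
R4 → R4 + (1)·R3
REF = 
  [  -4,    4,    1]
  [   0,    3, -3/4]
  [   0,    0,  7/2]
  [   0,    0,    0]
Pivot columns: 1, 2, 3 → 3 pivots.
dim(Col(A)) = number of pivot columns = 3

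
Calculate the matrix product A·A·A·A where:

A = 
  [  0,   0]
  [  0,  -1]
A² = A·A:
A²[1,1] = (0)(0) + (0)(0) = 0
A²[1,2] = (0)(0) + (0)(-1) = 0
A²[2,1] = (0)(0) + (-1)(0) = 0
A²[2,2] = (0)(0) + (-1)(-1) = 1
A² = 
  [  0,   0]
  [  0,   1]

A^3 = A^2·A:
A^3[1,1] = (0)(0) + (0)(0) = 0
A^3[1,2] = (0)(0) + (0)(-1) = 0
A^3[2,1] = (0)(0) + (1)(0) = 0
A^3[2,2] = (0)(0) + (1)(-1) = -1
A^3 = 
  [  0,   0]
  [  0,  -1]

A^4 = A^3·A:
A^4[1,1] = (0)(0) + (0)(0) = 0
A^4[1,2] = (0)(0) + (0)(-1) = 0
A^4[2,1] = (0)(0) + (-1)(0) = 0
A^4[2,2] = (0)(0) + (-1)(-1) = 1
A^4 = 
  [  0,   0]
  [  0,   1]

Therefore
A^4 = 
  [  0,   0]
  [  0,   1]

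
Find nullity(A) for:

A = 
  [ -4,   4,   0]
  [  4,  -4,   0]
nullity(A) = 2

Row reduce:
R2 → R2 + (1)·R1
REF = 
  [ -4,   4,   0]
  [  0,   0,   0]
Pivot columns: 1 → 1 pivot.
rank(A) = 1, so nullity(A) = 3 - 1 = 2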